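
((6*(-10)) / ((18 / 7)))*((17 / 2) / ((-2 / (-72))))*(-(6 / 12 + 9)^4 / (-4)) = -232622985 / 16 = -14538936.56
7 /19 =0.37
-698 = -698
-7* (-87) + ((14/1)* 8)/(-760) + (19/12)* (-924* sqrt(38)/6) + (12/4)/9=173618/285-1463* sqrt(38)/6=-893.90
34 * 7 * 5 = 1190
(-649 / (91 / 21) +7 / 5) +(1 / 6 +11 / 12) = -114883 / 780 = -147.29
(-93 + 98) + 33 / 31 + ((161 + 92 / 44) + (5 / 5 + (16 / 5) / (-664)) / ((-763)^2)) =1990854161129 / 11769378005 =169.16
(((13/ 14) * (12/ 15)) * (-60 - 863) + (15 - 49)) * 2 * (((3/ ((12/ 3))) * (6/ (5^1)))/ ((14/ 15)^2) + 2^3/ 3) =-9132749/ 1715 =-5325.22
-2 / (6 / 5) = -5 / 3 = -1.67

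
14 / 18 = 7 / 9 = 0.78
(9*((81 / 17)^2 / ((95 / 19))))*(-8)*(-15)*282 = 399643632 / 289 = 1382849.94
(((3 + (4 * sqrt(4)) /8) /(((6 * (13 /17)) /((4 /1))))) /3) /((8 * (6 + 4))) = 17 /1170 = 0.01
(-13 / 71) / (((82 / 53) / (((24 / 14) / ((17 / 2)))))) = -0.02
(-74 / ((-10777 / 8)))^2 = 350464 / 116143729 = 0.00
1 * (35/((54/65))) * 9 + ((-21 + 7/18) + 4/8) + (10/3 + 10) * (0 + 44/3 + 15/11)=113413/198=572.79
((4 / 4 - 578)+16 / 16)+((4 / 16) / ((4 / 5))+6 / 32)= -1151 / 2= -575.50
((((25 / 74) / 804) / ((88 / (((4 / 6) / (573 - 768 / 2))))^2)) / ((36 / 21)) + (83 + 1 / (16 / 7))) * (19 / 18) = 100636918279904635 / 1142654542267392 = 88.07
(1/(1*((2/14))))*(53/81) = 371/81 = 4.58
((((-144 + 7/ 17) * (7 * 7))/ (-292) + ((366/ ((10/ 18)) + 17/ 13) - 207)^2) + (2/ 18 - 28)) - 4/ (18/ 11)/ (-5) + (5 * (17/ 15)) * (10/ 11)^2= 1563042897832423/ 7613162700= 205307.96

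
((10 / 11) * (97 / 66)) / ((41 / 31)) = 15035 / 14883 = 1.01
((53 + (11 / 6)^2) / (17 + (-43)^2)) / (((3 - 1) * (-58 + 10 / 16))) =-2029 / 7708446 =-0.00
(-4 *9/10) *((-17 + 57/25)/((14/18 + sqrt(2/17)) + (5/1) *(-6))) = -266543136/146963875 - 536544 *sqrt(34)/146963875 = -1.83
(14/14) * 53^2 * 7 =19663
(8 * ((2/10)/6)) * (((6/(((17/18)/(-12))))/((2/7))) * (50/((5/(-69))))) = 834624/17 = 49095.53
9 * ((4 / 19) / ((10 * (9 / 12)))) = 24 / 95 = 0.25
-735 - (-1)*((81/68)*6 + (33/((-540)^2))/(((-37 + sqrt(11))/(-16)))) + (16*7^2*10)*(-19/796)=-12768318968572/13954621275 + 11*sqrt(11)/8249850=-914.99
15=15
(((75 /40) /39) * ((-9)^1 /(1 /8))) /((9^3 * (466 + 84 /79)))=-395 /38853594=-0.00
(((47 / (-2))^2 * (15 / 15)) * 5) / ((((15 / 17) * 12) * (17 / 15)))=11045 / 48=230.10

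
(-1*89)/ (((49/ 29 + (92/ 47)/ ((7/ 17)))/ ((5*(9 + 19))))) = -118880860/ 61477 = -1933.75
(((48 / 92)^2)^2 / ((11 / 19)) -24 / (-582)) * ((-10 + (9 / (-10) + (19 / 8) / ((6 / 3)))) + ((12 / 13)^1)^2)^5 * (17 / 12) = -1765913674099888341628893178235001 / 134883622643595940996710400000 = -13092.13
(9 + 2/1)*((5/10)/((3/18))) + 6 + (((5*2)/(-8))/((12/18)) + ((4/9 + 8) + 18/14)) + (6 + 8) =30671/504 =60.86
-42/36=-7/6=-1.17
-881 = -881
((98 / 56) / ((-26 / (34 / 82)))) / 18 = -0.00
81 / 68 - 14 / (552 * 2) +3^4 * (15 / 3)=3811579 / 9384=406.18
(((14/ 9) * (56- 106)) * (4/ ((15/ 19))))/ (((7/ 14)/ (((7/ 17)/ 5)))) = -29792/ 459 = -64.91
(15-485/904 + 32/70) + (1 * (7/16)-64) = -3078057/63280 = -48.64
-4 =-4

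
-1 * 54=-54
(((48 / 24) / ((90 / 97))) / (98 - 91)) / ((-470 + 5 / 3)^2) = 97 / 69090875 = 0.00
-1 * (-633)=633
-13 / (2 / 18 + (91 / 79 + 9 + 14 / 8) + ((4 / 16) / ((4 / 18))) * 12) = -0.51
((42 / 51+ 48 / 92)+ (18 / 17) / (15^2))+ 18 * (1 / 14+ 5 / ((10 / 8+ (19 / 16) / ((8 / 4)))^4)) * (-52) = -390098430400408 / 829130426425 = -470.49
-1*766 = -766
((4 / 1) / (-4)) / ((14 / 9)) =-9 / 14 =-0.64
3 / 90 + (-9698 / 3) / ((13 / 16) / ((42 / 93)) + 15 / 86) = -311364117 / 190090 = -1637.98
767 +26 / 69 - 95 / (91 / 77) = 616232 / 897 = 686.99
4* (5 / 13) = 20 / 13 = 1.54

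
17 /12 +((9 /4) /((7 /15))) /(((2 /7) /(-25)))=-10091 /24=-420.46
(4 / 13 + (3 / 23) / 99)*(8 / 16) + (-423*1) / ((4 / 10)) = -10432828 / 9867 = -1057.35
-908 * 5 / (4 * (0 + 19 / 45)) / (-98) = 51075 / 1862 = 27.43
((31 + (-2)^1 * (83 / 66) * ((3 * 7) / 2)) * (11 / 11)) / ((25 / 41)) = 4141 / 550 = 7.53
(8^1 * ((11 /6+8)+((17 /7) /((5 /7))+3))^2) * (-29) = -61136.90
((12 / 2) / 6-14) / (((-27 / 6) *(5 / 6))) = 52 / 15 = 3.47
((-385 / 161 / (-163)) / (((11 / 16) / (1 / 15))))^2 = 256 / 126495009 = 0.00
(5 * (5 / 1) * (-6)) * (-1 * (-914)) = -137100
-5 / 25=-1 / 5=-0.20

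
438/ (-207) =-146/ 69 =-2.12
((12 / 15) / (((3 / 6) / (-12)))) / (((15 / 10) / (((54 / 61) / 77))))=-3456 / 23485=-0.15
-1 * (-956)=956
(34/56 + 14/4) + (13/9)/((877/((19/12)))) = 1362407/331506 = 4.11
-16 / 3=-5.33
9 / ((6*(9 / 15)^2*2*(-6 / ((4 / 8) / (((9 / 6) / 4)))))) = -25 / 54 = -0.46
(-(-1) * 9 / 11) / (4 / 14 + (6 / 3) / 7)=63 / 44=1.43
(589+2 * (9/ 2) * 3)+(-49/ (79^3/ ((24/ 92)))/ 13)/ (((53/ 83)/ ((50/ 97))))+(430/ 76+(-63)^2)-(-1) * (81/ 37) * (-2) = 4887040142823473509/ 1065578346698606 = 4586.28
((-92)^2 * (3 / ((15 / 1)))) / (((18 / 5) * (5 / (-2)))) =-8464 / 45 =-188.09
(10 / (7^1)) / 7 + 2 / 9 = 188 / 441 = 0.43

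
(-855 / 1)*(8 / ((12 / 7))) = -3990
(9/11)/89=9/979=0.01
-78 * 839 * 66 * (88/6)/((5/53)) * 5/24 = -139893182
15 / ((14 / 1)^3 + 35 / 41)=205 / 37513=0.01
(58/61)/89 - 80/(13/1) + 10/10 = -362989/70577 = -5.14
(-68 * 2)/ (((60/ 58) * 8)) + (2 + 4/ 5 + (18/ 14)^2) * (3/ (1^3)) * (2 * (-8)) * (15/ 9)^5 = -109752239/ 39690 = -2765.24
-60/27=-20/9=-2.22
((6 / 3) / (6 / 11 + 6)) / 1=11 / 36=0.31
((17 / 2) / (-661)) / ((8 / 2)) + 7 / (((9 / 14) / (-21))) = -3627619 / 15864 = -228.67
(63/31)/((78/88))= 924/403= 2.29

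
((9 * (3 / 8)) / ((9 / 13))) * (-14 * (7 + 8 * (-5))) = 9009 / 4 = 2252.25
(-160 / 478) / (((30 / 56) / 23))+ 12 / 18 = -9826 / 717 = -13.70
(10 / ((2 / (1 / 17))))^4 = 625 / 83521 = 0.01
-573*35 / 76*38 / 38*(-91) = 1825005 / 76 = 24013.22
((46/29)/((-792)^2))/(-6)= -23/54571968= -0.00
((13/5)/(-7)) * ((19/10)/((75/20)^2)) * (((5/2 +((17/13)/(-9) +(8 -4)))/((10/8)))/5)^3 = -3998218096448/75797490234375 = -0.05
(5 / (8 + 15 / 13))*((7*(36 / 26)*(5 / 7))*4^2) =7200 / 119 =60.50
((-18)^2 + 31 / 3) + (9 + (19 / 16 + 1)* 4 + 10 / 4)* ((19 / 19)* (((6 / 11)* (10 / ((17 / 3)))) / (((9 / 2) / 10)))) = 377.65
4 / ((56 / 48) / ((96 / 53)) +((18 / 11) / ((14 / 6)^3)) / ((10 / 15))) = 8692992 / 1819687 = 4.78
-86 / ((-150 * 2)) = 0.29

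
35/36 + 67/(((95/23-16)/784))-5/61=-126311929/28548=-4424.55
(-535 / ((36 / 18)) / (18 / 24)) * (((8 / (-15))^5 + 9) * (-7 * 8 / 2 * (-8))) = -326041833152 / 455625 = -715592.50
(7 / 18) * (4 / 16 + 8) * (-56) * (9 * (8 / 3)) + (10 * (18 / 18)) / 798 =-1720483 / 399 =-4311.99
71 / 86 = 0.83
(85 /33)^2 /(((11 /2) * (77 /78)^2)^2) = 118859457600 /514675673281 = 0.23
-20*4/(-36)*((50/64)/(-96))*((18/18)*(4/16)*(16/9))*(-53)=6625/15552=0.43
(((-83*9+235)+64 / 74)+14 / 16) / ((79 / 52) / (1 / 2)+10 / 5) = -1963481 / 19388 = -101.27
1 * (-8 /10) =-4 /5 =-0.80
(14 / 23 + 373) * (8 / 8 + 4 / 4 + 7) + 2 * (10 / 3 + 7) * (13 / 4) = 473291 / 138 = 3429.64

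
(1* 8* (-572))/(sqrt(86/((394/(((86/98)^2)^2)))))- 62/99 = -10986976* sqrt(8471)/79507- 62/99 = -12719.25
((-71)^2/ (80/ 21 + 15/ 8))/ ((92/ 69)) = 635166/ 955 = 665.10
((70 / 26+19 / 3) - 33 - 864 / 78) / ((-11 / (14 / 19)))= 19138 / 8151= 2.35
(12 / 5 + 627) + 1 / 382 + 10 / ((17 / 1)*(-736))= 3760348577 / 5974480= 629.40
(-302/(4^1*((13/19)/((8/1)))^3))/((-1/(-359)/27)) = -2570016598272/2197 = -1169784523.56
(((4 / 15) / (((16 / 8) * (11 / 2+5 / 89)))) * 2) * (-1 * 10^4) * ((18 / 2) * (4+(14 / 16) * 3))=-28302000 / 989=-28616.78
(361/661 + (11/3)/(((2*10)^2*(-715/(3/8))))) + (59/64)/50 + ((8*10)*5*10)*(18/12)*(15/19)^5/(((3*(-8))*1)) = -12954518532485437/170216949656000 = -76.11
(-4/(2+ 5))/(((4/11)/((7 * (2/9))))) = -22/9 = -2.44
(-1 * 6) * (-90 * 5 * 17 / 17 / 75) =36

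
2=2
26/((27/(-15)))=-130/9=-14.44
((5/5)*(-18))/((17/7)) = -126/17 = -7.41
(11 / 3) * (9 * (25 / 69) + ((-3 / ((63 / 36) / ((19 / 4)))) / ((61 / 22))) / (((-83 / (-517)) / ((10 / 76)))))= 2552220 / 815143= 3.13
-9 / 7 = -1.29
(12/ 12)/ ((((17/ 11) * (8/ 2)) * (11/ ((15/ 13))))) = 0.02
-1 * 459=-459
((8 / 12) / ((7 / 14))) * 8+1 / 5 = 163 / 15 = 10.87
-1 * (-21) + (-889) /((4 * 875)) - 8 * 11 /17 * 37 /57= 8423437 /484500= 17.39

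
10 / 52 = 5 / 26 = 0.19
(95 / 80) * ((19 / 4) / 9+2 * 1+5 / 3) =2869 / 576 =4.98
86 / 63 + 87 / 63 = 173 / 63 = 2.75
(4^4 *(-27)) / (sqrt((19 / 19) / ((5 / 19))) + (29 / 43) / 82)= 3533898240 / 236216639 - 85934656512 *sqrt(95) / 236216639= -3530.88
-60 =-60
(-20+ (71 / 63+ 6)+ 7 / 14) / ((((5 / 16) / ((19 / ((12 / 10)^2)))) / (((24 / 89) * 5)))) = -11848400 / 16821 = -704.38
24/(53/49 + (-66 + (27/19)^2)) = -0.38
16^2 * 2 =512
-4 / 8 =-1 / 2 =-0.50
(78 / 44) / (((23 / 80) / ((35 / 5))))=10920 / 253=43.16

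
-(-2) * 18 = 36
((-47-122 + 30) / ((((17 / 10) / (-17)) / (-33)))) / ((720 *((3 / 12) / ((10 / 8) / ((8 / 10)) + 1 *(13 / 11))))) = -22379 / 32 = -699.34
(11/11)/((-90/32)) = -16/45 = -0.36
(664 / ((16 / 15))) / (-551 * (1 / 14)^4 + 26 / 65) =119569800 / 74077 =1614.13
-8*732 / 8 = -732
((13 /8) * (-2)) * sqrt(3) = -13 * sqrt(3) /4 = -5.63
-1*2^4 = -16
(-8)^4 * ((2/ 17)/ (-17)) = -8192/ 289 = -28.35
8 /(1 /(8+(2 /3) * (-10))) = 32 /3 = 10.67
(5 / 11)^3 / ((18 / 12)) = 250 / 3993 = 0.06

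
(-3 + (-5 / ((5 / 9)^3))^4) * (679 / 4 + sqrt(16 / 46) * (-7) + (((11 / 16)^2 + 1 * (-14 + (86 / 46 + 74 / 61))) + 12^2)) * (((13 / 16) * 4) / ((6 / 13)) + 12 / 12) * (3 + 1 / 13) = 989673764030707053503 / 182390000000 - 254373813721804 * sqrt(46) / 23359375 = 5352283756.41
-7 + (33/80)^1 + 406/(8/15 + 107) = -362851/129040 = -2.81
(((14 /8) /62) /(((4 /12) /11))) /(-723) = -77 /59768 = -0.00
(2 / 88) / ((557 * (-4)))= -1 / 98032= -0.00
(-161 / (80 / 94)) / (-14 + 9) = 7567 / 200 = 37.84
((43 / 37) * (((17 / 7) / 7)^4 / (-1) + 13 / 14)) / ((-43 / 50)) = -263475425 / 213297637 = -1.24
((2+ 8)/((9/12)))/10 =4/3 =1.33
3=3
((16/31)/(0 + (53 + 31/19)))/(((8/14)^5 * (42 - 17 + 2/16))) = 319333/51742224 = 0.01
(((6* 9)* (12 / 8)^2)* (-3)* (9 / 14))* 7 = -6561 / 4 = -1640.25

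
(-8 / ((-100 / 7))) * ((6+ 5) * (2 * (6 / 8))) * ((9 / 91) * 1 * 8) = 2376 / 325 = 7.31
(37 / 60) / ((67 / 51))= 0.47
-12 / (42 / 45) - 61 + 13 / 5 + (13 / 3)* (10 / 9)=-62788 / 945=-66.44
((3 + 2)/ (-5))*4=-4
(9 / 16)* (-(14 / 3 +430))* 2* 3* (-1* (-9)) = -13203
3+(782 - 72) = 713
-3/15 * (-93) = 93/5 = 18.60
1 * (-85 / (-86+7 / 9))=765 / 767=1.00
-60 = -60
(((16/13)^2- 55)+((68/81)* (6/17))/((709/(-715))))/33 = -174000257/106760511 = -1.63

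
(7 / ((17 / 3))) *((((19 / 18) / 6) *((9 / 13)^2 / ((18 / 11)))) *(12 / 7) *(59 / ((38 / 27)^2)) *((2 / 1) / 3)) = 473121 / 218348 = 2.17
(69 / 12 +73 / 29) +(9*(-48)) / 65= 12223 / 7540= 1.62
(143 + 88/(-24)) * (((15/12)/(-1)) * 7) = -7315/6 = -1219.17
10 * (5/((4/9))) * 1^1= 225/2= 112.50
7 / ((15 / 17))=119 / 15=7.93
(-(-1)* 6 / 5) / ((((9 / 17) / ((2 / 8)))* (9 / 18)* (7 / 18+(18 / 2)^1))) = 102 / 845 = 0.12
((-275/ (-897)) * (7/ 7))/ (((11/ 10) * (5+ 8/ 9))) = 750/ 15847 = 0.05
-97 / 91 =-1.07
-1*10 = -10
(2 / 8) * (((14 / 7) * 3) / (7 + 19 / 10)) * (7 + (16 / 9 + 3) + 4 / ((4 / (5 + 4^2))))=1475 / 267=5.52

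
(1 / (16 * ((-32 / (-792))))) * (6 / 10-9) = -2079 / 160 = -12.99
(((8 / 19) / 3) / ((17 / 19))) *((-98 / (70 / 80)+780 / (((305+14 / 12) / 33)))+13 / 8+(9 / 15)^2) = -866501 / 212925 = -4.07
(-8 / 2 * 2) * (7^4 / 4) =-4802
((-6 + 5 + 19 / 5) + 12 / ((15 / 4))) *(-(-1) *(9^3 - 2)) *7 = 30534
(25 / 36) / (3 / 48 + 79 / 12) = 100 / 957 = 0.10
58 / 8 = 29 / 4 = 7.25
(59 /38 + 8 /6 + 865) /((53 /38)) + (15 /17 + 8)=1705972 /2703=631.14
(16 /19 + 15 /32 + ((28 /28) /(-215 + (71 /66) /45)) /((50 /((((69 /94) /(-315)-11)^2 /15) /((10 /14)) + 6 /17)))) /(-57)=-139224965389667483 /6058937836844900000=-0.02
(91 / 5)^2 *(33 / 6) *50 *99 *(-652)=-5879741868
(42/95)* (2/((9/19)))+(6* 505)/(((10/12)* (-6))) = -604.13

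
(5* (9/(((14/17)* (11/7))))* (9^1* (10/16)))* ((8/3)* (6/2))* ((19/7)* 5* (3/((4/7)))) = 111490.06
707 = 707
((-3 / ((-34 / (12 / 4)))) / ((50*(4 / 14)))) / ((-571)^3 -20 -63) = -3 / 30141727600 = -0.00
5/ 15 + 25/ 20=19/ 12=1.58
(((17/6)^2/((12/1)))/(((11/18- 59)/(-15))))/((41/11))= 15895/344728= 0.05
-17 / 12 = -1.42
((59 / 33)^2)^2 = 12117361 / 1185921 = 10.22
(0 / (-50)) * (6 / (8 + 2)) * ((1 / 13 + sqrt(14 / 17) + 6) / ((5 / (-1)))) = 0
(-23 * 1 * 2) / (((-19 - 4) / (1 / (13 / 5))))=10 / 13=0.77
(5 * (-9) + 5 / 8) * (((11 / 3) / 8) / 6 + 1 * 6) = -310625 / 1152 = -269.64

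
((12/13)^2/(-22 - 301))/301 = -144/16430687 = -0.00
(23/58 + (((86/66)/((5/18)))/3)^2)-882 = -154248357/175450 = -879.16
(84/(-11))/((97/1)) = -84/1067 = -0.08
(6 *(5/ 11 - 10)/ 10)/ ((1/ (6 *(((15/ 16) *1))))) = -2835/ 88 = -32.22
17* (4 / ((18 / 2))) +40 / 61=4508 / 549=8.21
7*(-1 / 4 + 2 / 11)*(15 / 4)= -315 / 176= -1.79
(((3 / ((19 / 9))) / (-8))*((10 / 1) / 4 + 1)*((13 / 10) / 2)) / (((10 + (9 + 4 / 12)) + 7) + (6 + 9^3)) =-7371 / 13886720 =-0.00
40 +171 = 211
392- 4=388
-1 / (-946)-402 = -380291 / 946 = -402.00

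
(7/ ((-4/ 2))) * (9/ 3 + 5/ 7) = -13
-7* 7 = -49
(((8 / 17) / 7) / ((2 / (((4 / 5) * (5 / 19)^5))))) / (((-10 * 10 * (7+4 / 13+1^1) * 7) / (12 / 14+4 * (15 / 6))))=-1300 / 20517347277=-0.00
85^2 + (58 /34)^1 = 122854 /17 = 7226.71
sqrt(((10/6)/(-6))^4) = 25/324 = 0.08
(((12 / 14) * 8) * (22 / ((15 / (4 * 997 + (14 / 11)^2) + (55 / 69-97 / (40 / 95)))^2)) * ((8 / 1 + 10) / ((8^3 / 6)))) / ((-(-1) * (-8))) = -15446485492218099 / 204666104147674539566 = -0.00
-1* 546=-546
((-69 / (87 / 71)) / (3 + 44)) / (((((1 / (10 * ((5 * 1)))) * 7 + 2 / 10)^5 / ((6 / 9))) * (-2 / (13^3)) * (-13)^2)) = 6634062500000 / 5805795273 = 1142.66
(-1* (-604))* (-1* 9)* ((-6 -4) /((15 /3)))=10872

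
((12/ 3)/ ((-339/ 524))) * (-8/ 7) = 16768/ 2373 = 7.07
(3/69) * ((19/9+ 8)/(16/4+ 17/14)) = 1274/15111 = 0.08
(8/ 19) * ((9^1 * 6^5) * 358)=200434176/ 19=10549167.16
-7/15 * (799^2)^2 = -2852890857607/15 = -190192723840.47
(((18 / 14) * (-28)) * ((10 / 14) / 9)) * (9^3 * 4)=-58320 / 7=-8331.43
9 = 9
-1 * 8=-8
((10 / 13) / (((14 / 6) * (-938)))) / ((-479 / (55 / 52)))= 825 / 1063048532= 0.00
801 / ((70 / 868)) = 49662 / 5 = 9932.40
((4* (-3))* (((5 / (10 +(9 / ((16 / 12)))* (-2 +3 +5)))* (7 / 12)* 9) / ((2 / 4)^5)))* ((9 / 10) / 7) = -2592 / 101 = -25.66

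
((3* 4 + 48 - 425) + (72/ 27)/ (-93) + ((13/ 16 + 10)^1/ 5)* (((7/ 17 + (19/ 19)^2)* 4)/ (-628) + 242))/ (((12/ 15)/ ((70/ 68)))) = 165005452465/ 810180288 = 203.67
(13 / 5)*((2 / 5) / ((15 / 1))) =0.07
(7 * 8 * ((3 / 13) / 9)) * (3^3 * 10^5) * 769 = 38757600000 / 13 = 2981353846.15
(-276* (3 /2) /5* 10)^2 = 685584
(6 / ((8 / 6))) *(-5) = -45 / 2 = -22.50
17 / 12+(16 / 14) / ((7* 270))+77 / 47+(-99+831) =914129807 / 1243620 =735.06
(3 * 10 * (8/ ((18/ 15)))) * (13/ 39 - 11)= -6400/ 3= -2133.33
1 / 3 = 0.33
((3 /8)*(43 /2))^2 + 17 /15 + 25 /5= 273167 /3840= 71.14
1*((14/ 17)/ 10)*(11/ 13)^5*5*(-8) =-9018856/ 6311981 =-1.43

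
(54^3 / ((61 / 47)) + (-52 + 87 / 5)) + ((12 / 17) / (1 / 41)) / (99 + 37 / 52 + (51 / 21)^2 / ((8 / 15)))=14199973174483 / 117074189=121290.38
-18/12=-3/2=-1.50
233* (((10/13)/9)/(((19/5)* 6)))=5825/6669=0.87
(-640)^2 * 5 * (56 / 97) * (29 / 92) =831488000 / 2231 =372697.45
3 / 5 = 0.60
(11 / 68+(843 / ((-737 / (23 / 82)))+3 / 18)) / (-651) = -46861 / 4012938468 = -0.00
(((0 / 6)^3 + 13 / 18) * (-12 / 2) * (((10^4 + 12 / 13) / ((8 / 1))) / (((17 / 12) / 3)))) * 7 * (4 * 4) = -21842016 / 17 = -1284824.47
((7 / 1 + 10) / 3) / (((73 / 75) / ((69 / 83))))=29325 / 6059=4.84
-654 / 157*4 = -2616 / 157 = -16.66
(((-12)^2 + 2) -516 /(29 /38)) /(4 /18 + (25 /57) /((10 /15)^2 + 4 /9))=-21031632 /28391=-740.79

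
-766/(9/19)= -14554/9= -1617.11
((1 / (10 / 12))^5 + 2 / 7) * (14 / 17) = 121364 / 53125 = 2.28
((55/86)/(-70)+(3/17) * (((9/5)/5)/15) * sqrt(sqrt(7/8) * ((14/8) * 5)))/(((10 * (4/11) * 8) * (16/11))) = 0.00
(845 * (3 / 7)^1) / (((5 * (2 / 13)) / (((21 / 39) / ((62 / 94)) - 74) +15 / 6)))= -28884297 / 868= -33276.84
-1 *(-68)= 68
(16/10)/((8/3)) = 3/5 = 0.60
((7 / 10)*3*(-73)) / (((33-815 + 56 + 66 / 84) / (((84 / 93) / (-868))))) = -10731 / 48785165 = -0.00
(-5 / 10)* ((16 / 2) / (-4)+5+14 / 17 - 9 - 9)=241 / 34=7.09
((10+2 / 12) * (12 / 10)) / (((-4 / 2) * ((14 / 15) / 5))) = -915 / 28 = -32.68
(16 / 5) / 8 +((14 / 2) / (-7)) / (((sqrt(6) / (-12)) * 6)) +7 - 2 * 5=-1.78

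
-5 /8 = -0.62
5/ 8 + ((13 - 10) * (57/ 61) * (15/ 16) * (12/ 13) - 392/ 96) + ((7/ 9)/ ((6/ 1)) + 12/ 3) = 3.10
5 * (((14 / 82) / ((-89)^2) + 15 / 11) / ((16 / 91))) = 554132215 / 14289484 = 38.78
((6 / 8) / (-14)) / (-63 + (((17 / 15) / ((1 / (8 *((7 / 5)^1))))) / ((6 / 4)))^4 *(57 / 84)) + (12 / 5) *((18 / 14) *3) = 9.26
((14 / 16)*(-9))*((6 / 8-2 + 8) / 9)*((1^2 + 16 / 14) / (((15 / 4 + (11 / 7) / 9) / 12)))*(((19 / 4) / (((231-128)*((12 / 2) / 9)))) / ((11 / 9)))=-2.19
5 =5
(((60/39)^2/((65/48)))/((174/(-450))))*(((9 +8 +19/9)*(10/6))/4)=-6880000/191139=-35.99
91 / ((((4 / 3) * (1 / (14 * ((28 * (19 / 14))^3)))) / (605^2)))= 19190762490900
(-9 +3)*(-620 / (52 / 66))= 61380 / 13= 4721.54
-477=-477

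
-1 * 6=-6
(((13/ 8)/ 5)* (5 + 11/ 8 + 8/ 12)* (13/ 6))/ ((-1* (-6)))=28561/ 34560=0.83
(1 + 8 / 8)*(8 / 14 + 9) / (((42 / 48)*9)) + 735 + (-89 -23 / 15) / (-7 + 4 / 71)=815808701 / 1087065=750.47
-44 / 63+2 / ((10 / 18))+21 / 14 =2773 / 630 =4.40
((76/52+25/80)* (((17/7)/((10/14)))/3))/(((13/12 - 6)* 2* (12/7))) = -14637/122720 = -0.12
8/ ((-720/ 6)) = -1/ 15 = -0.07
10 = 10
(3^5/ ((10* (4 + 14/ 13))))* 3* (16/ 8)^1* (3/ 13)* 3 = 2187/ 110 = 19.88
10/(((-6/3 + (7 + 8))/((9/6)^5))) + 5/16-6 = 2/13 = 0.15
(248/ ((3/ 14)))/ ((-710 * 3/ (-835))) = 289912/ 639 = 453.70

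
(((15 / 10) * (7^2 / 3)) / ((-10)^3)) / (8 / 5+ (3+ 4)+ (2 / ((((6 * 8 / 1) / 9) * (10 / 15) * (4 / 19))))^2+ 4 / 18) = -112896 / 73548925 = -0.00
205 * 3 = 615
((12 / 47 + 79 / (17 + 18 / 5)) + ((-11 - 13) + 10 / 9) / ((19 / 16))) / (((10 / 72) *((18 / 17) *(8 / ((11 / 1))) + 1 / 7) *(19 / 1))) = -13163267348 / 2088383195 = -6.30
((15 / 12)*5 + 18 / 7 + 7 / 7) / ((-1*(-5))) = 55 / 28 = 1.96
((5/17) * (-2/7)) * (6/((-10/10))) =60/119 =0.50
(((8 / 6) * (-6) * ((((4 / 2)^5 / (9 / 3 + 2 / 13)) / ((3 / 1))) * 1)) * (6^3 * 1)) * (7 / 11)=-1677312 / 451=-3719.10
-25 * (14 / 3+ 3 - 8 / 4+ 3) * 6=-1300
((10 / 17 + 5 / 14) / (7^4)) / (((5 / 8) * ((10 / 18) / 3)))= 0.00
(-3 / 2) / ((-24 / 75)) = 75 / 16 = 4.69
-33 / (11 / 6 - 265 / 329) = -65142 / 2029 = -32.11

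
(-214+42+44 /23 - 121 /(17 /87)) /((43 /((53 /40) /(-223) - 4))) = 51293475 /697544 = 73.53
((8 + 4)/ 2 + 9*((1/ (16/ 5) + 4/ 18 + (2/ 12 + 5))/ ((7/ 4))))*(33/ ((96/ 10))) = 54395/ 448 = 121.42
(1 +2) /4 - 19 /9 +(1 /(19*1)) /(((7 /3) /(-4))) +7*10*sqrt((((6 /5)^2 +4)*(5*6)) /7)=-6949 /4788 +8*sqrt(1785)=336.54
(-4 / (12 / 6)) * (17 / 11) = -34 / 11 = -3.09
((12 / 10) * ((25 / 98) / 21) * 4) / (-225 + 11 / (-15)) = -150 / 580699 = -0.00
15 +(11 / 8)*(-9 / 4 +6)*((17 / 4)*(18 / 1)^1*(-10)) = -125745 / 32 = -3929.53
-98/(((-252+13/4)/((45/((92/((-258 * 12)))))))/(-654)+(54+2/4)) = -1785859488/993151975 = -1.80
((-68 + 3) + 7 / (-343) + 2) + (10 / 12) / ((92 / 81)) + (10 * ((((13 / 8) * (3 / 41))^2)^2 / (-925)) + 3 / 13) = -973391999898858971 / 15685717024839680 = -62.06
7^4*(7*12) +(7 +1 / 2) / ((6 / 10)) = 403393 / 2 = 201696.50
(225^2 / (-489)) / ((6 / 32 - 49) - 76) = 270000 / 325511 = 0.83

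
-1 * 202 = -202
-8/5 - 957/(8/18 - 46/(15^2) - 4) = 252.92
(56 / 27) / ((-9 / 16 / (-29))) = 106.93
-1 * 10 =-10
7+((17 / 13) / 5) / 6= 2747 / 390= 7.04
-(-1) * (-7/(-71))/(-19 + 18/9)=-7/1207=-0.01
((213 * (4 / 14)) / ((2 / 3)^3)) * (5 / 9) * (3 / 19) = 18.02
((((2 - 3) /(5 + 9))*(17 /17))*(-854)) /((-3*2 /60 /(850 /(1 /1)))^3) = -37461625000000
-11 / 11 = -1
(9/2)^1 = 9/2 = 4.50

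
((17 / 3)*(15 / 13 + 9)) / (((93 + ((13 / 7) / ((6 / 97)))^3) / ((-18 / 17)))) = -58677696 / 26156425945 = -0.00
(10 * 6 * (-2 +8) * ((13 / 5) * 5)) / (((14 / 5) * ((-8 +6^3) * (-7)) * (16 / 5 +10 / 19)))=-0.31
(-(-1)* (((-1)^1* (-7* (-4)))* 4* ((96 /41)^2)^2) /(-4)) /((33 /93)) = 73723281408 /31083371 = 2371.79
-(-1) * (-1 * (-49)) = 49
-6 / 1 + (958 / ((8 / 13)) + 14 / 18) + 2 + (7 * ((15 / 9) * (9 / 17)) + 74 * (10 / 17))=981179 / 612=1603.23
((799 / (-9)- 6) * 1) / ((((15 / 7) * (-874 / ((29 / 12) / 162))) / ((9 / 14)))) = 24737 / 50971680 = 0.00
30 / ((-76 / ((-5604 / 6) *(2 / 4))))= 7005 / 38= 184.34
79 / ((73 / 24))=1896 / 73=25.97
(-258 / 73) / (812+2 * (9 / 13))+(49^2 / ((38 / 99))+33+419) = 98369197399 / 14666138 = 6707.23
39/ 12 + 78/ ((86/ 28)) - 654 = -625.35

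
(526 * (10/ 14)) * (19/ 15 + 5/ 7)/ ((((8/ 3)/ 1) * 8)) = 3419/ 98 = 34.89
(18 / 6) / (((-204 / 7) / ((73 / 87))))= -511 / 5916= -0.09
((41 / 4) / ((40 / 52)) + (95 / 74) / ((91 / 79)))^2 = 3781900873521 / 18138702400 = 208.50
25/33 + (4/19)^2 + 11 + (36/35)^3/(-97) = 584165376572/49544677875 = 11.79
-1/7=-0.14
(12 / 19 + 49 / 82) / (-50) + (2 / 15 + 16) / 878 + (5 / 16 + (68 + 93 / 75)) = 28540212703 / 410377200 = 69.55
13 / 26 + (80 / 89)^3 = 1.23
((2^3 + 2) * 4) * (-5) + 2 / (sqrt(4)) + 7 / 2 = -391 / 2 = -195.50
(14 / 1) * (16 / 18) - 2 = 94 / 9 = 10.44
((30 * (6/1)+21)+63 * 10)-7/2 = 1655/2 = 827.50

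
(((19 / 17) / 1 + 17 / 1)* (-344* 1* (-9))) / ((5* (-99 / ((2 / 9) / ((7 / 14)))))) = -38528 / 765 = -50.36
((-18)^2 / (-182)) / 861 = -54 / 26117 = -0.00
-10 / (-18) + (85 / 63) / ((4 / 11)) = 1075 / 252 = 4.27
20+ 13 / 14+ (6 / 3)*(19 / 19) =22.93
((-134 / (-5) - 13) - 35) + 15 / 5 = -91 / 5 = -18.20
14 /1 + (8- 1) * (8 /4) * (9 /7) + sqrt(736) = 4 * sqrt(46) + 32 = 59.13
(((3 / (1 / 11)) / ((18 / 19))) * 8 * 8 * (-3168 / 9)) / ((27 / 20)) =-47083520 / 81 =-581278.02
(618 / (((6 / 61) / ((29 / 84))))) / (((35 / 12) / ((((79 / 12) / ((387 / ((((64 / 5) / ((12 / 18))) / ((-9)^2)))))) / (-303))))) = -115154824 / 11635222725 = -0.01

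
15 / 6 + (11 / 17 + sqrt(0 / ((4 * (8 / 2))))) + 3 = 209 / 34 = 6.15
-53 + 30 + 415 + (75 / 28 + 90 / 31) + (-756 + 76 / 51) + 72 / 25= -391824929 / 1106700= -354.05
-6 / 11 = -0.55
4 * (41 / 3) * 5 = 820 / 3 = 273.33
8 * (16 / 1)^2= 2048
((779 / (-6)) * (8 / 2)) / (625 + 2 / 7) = -10906 / 13131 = -0.83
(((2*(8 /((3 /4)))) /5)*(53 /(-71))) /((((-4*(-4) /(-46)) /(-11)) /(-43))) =4612696 /1065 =4331.17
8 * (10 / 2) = 40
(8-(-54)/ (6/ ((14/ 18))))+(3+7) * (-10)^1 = -85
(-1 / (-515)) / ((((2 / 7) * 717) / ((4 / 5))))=14 / 1846275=0.00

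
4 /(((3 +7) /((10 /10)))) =2 /5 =0.40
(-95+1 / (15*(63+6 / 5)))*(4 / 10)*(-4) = 731872 / 4815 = 152.00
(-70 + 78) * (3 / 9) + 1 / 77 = 2.68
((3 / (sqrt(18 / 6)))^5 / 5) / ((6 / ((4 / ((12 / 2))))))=sqrt(3) / 5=0.35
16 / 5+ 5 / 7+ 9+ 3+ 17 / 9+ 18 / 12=12161 / 630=19.30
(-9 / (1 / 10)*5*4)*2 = -3600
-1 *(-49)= 49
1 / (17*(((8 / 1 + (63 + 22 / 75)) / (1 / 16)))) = 75 / 1454384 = 0.00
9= 9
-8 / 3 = -2.67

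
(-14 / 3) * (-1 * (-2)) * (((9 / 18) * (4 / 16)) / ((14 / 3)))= -1 / 4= -0.25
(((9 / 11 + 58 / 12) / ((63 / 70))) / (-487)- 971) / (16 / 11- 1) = -140446334 / 65745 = -2136.23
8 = 8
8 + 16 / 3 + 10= 70 / 3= 23.33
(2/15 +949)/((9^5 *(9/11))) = 156607/7971615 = 0.02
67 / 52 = 1.29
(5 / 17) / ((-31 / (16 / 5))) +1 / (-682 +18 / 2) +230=81563035 / 354671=229.97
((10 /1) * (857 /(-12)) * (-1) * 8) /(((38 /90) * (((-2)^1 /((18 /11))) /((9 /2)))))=-10412550 /209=-49820.81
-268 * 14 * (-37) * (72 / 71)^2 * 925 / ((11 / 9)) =5991199603200 / 55451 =108044933.42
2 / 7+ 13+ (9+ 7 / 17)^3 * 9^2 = 2322888909 / 34391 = 67543.51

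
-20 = -20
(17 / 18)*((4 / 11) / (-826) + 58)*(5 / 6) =5599205 / 122661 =45.65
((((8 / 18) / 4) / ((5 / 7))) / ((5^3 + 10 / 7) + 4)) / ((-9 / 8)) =-392 / 369765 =-0.00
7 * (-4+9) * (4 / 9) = 140 / 9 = 15.56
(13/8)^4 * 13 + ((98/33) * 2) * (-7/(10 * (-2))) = 62668273/675840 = 92.73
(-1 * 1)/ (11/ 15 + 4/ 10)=-15/ 17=-0.88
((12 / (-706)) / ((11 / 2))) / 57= -4 / 73777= -0.00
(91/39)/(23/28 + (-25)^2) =196/52569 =0.00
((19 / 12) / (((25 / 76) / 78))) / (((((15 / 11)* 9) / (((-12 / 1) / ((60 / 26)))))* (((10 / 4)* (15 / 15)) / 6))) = -10737584 / 28125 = -381.78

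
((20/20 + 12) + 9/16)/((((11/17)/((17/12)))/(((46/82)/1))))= 1442399/86592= 16.66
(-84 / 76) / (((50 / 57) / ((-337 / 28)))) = 15.16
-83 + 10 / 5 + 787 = 706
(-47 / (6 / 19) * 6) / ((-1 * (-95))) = -9.40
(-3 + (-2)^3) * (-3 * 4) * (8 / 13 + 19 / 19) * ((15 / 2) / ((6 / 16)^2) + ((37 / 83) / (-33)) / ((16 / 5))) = 49078995 / 4316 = 11371.41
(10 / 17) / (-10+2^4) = 5 / 51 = 0.10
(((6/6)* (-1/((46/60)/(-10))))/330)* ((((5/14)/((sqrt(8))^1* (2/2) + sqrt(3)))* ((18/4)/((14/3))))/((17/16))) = 2700/(210749* (sqrt(3) + 2* sqrt(2))) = 0.00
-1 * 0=0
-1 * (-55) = 55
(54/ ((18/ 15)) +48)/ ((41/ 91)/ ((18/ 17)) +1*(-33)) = -152334/ 53357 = -2.85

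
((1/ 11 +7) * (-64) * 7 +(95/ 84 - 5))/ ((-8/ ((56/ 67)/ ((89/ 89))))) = 332.30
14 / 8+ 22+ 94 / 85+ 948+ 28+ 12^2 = 389251 / 340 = 1144.86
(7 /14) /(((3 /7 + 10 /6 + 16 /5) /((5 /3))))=175 /1112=0.16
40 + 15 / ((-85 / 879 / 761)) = -2006077 / 17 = -118004.53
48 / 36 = 1.33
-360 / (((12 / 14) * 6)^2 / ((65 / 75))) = -637 / 54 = -11.80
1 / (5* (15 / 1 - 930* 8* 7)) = -1 / 260325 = -0.00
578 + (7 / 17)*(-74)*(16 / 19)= 178406 / 323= 552.34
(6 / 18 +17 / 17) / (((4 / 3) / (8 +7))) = 15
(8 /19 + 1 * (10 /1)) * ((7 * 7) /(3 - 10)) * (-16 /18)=64.84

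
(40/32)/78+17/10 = 2677/1560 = 1.72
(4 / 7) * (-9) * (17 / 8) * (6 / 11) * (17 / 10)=-10.13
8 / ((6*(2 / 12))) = 8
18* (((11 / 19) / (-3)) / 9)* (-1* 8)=3.09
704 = 704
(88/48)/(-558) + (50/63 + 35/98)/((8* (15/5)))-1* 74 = -6932869/93744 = -73.96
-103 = -103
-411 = -411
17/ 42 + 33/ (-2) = -338/ 21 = -16.10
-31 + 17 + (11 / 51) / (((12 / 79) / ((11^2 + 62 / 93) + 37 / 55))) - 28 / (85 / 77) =616663 / 4590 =134.35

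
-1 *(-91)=91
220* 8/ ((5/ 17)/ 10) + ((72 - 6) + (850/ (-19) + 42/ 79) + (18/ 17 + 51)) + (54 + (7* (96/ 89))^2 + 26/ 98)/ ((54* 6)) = 192256247202689123/ 3208859612532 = 59914.20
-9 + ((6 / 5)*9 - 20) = -91 / 5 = -18.20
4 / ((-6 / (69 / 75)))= -46 / 75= -0.61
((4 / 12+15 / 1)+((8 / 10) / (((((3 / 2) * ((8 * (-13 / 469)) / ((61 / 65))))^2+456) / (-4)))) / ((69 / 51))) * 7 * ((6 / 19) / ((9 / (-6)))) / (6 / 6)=-767757622770656 / 33988345552465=-22.59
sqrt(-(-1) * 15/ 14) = sqrt(210)/ 14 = 1.04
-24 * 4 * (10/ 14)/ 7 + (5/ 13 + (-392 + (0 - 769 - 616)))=-1137944/ 637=-1786.41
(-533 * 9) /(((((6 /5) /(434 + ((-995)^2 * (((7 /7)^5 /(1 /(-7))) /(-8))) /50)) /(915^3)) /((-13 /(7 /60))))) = 48480546902873596875 /8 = 6060068362859199609.38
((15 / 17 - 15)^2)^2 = 3317760000 / 83521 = 39723.66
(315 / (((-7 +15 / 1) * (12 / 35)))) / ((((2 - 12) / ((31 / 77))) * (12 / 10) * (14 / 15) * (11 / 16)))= -11625 / 1936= -6.00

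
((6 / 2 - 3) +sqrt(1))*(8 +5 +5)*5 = 90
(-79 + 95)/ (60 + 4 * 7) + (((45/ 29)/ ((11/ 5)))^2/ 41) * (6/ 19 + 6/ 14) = 9627571/ 50445703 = 0.19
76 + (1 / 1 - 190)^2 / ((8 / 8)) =35797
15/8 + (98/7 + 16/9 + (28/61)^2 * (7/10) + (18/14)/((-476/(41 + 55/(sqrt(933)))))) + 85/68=21133730099/1115853480 - 165 * sqrt(933)/1036252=18.93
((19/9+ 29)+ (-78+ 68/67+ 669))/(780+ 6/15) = 1878725/2352906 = 0.80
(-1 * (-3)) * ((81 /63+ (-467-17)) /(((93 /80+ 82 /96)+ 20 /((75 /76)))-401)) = 19620 /5131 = 3.82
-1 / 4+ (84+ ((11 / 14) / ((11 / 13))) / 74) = 43389 / 518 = 83.76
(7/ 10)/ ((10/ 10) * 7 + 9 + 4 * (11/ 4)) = 7/ 270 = 0.03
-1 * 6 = -6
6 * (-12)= -72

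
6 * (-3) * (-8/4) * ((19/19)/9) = 4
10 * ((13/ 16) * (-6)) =-48.75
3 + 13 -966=-950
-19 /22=-0.86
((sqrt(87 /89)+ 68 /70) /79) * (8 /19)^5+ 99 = 32768 * sqrt(7743) /17409452069+ 677796073877 /6846413735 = 99.00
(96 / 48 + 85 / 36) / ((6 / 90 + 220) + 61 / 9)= 785 / 40832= 0.02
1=1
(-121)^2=14641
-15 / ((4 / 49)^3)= -1764735 / 64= -27573.98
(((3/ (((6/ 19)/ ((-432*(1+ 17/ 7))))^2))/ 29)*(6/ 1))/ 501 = 6467641344/ 237307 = 27254.32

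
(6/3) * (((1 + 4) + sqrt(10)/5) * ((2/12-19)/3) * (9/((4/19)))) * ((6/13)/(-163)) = 8.56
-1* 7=-7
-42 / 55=-0.76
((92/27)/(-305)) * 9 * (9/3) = -92/305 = -0.30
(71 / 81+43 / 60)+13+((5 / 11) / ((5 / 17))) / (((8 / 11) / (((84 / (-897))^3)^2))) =16892464526140191361 / 1157556357384085620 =14.59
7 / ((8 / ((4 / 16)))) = 7 / 32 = 0.22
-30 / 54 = -5 / 9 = -0.56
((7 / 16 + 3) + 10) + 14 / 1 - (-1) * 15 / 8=29.31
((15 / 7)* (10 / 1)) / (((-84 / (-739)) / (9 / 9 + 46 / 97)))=2641925 / 9506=277.92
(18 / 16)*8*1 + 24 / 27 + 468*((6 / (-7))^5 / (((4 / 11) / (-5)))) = 451842863 / 151263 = 2987.13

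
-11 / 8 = -1.38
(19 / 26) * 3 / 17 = 57 / 442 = 0.13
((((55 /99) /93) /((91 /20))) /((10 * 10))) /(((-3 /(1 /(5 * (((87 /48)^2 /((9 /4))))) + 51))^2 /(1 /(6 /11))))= 56513515619 /8080720789050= 0.01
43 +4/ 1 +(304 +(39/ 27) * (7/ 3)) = 9568/ 27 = 354.37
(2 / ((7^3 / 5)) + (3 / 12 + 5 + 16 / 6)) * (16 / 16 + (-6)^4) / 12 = 42418385 / 49392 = 858.81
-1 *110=-110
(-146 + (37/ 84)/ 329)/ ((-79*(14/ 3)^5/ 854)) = 19936040679/ 27957167168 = 0.71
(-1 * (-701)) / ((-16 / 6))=-2103 / 8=-262.88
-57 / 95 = -3 / 5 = -0.60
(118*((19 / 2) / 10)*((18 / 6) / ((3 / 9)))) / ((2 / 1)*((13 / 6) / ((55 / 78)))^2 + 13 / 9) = 54934605 / 1106846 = 49.63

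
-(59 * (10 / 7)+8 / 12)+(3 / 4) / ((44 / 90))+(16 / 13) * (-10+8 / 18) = -6859739 / 72072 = -95.18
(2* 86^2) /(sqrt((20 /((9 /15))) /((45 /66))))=11094* sqrt(110) /55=2115.54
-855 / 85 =-171 / 17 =-10.06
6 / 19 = 0.32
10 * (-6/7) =-60/7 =-8.57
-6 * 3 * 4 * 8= -576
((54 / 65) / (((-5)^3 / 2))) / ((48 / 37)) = -333 / 32500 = -0.01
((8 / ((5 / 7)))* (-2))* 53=-5936 / 5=-1187.20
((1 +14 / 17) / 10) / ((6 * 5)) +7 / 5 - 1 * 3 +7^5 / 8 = 2099.28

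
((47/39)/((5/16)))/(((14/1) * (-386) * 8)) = -47/526890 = -0.00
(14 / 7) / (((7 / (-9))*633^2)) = -0.00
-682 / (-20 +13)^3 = 1.99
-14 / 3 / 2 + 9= 6.67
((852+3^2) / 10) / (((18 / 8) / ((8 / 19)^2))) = 36736 / 5415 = 6.78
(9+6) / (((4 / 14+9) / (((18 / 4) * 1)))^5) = 2977309629 / 7425860000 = 0.40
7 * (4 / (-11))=-28 / 11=-2.55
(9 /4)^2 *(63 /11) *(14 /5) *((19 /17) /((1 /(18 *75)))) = 91624365 /748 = 122492.47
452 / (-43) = -452 / 43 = -10.51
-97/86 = -1.13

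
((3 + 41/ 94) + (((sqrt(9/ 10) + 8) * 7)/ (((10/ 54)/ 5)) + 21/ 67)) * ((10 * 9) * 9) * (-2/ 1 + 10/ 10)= -3866207355/ 3149 - 45927 * sqrt(10)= -1372991.10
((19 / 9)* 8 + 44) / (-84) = -137 / 189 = -0.72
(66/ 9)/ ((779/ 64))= 1408/ 2337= 0.60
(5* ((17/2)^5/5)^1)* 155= 220077835/32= 6877432.34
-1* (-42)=42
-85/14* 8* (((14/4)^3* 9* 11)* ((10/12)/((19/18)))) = -6185025/38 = -162763.82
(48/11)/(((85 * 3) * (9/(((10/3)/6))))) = 16/15147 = 0.00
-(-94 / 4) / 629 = 47 / 1258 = 0.04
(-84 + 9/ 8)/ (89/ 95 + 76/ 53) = -34.96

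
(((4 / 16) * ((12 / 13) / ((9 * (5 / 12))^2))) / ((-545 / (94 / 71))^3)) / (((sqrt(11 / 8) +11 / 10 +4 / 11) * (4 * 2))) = -11767714112 / 209768803849009591875 +402002656 * sqrt(22) / 41953760769801918375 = -0.00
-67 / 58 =-1.16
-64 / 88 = -8 / 11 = -0.73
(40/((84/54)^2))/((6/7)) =135/7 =19.29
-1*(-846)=846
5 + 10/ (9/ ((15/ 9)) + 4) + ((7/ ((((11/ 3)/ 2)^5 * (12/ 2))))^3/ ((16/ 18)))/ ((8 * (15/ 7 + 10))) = 101193871447691121027/ 16688106436815525745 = 6.06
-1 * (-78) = 78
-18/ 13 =-1.38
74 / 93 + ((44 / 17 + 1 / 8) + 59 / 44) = 674749 / 139128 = 4.85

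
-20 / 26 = -0.77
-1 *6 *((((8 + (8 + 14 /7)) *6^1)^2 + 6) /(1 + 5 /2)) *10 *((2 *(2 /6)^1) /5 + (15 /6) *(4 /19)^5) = -465922229280 /17332693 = -26881.12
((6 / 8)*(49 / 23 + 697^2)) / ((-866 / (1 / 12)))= -1396707 / 39836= -35.06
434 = 434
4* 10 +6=46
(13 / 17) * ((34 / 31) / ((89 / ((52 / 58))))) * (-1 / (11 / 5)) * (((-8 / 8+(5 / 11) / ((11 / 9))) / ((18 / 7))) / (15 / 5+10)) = 69160 / 958451769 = 0.00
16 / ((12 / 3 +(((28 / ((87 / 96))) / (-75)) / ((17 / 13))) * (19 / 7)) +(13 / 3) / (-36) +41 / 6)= 21297600 / 13121849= 1.62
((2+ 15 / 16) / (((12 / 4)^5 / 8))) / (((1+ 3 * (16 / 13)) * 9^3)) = 611 / 21611934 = 0.00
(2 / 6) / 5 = 1 / 15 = 0.07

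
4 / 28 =1 / 7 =0.14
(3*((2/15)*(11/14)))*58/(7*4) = 319/490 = 0.65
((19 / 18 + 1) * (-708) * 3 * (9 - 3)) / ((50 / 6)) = -78588 / 25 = -3143.52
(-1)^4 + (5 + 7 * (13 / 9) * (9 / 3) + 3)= 118 / 3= 39.33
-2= -2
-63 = -63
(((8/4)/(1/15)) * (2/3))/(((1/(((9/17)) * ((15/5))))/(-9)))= -4860/17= -285.88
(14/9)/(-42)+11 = 296/27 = 10.96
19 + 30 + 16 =65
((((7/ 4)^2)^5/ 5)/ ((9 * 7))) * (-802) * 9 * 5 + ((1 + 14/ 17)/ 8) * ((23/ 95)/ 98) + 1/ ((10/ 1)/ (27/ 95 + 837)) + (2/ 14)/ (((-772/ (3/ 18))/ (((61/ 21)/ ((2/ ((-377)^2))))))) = -11093669439297295477/ 360336575692800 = -30786.96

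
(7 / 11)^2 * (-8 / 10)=-196 / 605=-0.32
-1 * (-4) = 4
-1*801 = -801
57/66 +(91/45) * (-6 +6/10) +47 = 20319/550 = 36.94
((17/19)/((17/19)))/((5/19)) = 19/5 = 3.80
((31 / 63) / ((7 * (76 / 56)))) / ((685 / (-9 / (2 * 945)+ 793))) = 5162399 / 86094225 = 0.06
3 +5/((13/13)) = 8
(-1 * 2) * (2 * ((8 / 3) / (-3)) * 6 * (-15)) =-320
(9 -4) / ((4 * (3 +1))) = 5 / 16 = 0.31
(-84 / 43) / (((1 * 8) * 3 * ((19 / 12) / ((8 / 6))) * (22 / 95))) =-140 / 473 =-0.30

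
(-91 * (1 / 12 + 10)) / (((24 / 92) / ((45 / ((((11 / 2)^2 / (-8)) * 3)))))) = 41860 / 3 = 13953.33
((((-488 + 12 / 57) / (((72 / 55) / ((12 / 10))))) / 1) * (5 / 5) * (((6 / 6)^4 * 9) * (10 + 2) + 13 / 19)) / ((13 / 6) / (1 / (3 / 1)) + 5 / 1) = -105261310 / 24909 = -4225.83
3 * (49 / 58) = 147 / 58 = 2.53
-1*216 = -216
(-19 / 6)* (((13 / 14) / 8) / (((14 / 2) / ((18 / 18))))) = -247 / 4704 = -0.05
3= 3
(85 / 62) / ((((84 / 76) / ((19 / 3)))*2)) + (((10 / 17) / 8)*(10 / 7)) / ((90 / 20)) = 58305 / 14756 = 3.95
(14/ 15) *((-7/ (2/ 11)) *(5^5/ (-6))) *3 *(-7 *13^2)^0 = 336875/ 6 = 56145.83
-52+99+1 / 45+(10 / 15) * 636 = 21196 / 45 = 471.02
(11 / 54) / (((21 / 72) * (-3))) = -0.23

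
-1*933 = -933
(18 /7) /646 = 9 /2261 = 0.00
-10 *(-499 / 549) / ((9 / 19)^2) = 1801390 / 44469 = 40.51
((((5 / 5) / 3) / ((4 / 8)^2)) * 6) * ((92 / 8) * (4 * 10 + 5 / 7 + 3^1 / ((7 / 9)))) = 28704 / 7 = 4100.57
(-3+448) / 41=445 / 41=10.85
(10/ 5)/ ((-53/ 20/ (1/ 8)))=-5/ 53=-0.09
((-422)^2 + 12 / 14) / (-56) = -623297 / 196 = -3180.09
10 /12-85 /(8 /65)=-16555 /24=-689.79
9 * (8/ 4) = 18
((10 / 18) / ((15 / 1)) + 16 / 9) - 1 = 22 / 27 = 0.81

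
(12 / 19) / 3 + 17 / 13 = 375 / 247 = 1.52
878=878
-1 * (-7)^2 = -49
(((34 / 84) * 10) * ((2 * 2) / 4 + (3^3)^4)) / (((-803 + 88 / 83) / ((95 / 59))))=-356185714450 / 82469079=-4319.02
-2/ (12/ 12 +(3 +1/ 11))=-0.49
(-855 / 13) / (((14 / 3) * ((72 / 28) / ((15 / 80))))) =-1.03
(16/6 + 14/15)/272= 9/680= 0.01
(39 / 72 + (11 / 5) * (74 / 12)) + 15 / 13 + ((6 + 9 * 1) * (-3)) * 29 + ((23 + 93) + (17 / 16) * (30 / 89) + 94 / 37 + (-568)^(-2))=-242560591007609 / 207168162240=-1170.84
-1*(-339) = 339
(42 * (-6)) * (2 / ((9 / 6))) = -336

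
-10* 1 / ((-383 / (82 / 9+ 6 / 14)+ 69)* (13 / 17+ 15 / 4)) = -1202 / 15657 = -0.08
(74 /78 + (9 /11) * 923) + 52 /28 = 2276237 /3003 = 757.99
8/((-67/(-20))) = 160/67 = 2.39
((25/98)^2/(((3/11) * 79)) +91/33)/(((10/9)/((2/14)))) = 207356343/584211320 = 0.35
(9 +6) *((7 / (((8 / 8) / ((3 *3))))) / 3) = 315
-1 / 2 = -0.50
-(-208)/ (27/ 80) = 616.30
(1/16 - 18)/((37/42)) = -6027/296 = -20.36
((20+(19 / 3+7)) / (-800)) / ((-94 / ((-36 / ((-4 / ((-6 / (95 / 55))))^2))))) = -3267 / 271472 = -0.01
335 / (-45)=-67 / 9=-7.44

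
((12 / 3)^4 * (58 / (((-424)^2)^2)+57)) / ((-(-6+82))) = -921103190045 / 4797412448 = -192.00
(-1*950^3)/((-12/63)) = 4501218750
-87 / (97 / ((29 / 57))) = -841 / 1843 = -0.46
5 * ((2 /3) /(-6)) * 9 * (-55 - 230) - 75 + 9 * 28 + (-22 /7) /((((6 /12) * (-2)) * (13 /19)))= 146200 /91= 1606.59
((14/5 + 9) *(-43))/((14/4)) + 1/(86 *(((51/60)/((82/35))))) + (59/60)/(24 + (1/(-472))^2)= -8495081800298/58627848405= -144.90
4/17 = 0.24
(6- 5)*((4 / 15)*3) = 4 / 5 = 0.80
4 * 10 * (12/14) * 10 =2400/7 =342.86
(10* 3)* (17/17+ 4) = 150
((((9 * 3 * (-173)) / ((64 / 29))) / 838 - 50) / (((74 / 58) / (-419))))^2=6674025805373521 / 22429696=297553110.19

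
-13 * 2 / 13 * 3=-6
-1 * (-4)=4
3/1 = 3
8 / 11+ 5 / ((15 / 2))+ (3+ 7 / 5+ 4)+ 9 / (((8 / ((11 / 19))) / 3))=294637 / 25080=11.75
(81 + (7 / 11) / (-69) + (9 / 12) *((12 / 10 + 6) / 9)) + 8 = 339997 / 3795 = 89.59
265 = 265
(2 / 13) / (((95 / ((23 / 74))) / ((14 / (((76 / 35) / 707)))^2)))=138015806635 / 13196716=10458.34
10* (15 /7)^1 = 150 /7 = 21.43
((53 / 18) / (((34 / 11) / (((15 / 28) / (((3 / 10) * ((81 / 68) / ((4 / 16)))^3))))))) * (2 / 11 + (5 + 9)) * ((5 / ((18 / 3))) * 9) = 24890125 / 14880348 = 1.67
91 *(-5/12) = -455/12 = -37.92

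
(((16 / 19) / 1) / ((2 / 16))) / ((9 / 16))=11.98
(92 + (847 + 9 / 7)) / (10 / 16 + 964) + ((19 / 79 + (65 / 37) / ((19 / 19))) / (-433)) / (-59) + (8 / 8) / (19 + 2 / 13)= 1031592975884249 / 1004418286057011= 1.03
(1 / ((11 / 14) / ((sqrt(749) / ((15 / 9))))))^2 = 1321236 / 3025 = 436.77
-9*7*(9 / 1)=-567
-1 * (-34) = 34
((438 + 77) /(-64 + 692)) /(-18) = -515 /11304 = -0.05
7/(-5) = -7/5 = -1.40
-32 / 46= -16 / 23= -0.70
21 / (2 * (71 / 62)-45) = -0.49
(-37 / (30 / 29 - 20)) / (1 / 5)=1073 / 110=9.75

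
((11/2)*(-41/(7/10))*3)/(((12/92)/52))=-2696980/7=-385282.86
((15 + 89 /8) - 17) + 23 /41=3177 /328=9.69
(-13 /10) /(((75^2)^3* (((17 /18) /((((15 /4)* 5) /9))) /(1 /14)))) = -13 /11295703125000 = -0.00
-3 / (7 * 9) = -1 / 21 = -0.05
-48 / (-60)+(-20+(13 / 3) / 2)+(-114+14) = -3511 / 30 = -117.03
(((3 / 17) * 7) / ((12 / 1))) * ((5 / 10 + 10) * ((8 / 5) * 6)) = 882 / 85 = 10.38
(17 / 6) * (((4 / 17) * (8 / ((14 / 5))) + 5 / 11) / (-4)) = -1475 / 1848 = -0.80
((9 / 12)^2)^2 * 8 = 81 / 32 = 2.53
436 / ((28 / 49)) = 763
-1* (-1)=1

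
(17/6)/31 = 17/186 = 0.09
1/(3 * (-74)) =-1/222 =-0.00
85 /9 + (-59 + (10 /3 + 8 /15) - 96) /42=3683 /630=5.85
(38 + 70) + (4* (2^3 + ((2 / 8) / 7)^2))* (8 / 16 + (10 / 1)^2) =1303209 / 392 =3324.51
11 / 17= 0.65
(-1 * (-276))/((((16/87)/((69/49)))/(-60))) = -6213105/49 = -126798.06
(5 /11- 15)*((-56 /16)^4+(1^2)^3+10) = -2342.73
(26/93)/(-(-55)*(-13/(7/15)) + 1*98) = -182/933627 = -0.00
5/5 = 1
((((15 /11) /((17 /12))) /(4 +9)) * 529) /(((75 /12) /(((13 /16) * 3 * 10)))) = 28566 /187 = 152.76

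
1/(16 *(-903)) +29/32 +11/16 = 46051/28896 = 1.59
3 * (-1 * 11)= -33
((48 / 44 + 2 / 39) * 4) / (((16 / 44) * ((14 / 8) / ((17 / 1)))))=4760 / 39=122.05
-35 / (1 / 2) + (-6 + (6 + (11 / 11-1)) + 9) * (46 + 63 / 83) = 29119 / 83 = 350.83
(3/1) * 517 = 1551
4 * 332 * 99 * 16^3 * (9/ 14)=2423291904/ 7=346184557.71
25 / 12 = 2.08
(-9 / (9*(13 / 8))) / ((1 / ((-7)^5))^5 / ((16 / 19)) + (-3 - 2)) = 171656783316987507303296 / 1394711364450523496839527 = 0.12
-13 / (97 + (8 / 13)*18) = -169 / 1405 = -0.12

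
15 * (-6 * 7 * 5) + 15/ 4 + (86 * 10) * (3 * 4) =28695/ 4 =7173.75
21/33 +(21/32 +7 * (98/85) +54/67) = 20385529/2004640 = 10.17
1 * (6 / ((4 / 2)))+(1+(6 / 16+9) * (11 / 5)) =197 / 8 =24.62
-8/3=-2.67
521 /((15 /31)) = 16151 /15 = 1076.73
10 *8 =80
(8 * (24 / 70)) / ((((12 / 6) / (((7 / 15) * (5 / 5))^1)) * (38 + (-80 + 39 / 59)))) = -944 / 60975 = -0.02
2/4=1/2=0.50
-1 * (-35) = 35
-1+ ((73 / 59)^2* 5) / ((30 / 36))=28493 / 3481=8.19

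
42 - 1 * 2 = 40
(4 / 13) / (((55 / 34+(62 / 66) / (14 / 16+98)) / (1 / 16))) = 443751 / 37546522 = 0.01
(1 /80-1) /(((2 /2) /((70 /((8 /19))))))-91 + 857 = 38517 /64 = 601.83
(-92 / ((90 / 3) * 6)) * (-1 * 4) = 92 / 45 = 2.04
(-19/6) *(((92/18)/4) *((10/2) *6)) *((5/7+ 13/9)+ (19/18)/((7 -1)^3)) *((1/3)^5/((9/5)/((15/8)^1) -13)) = 3216593125/35831877984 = 0.09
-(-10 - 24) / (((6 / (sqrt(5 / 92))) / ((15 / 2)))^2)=2125 / 736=2.89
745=745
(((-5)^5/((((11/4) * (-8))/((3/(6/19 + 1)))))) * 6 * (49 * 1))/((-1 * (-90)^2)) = -4655/396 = -11.76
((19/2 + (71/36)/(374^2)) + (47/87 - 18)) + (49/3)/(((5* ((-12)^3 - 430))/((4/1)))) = -6275742998999/787834784880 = -7.97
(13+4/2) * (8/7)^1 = 120/7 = 17.14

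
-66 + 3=-63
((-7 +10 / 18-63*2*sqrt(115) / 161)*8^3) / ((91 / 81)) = -746496*sqrt(115) / 2093-267264 / 91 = -6761.75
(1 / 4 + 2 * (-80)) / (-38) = 639 / 152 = 4.20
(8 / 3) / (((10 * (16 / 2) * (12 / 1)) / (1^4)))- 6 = -6.00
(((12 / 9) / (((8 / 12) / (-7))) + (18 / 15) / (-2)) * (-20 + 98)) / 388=-2847 / 970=-2.94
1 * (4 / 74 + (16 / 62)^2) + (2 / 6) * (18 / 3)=75404 / 35557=2.12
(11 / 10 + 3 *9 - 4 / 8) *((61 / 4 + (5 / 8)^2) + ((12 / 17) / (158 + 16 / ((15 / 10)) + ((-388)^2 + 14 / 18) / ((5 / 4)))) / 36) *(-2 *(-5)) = 3186237060093 / 738099472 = 4316.81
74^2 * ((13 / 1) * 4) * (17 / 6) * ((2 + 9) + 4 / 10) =45987448 / 5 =9197489.60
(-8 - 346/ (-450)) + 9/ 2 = -1229/ 450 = -2.73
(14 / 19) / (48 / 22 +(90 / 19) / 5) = 77 / 327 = 0.24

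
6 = 6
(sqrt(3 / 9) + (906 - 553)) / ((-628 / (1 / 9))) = -353 / 5652 - sqrt(3) / 16956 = -0.06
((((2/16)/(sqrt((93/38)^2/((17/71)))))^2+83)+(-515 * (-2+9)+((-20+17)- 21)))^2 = 1213852079032165320049/96535812669696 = 12574111.57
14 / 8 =7 / 4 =1.75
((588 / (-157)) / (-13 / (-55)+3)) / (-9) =5390 / 41919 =0.13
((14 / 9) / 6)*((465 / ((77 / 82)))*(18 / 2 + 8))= 216070 / 99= 2182.53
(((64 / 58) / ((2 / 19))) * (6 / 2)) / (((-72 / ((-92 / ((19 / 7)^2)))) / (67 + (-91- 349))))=-3362968 / 1653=-2034.46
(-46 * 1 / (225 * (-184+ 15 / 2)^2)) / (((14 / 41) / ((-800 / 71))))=120704 / 557376057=0.00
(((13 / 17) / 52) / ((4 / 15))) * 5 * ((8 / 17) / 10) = 15 / 1156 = 0.01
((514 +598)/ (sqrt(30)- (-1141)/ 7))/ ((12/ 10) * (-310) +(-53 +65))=-22657/ 1194255 +139 * sqrt(30)/ 1194255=-0.02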